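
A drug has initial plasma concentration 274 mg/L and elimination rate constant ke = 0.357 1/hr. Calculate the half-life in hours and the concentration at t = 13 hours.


t_half = ln(2) / ke = 0.693147 / 0.357 = 1.942 hr
C(t) = C0 * exp(-ke*t) = 274 * exp(-0.357*13)
C(13) = 2.644 mg/L


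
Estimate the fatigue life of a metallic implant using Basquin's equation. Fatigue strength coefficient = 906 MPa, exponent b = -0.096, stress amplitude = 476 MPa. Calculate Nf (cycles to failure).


sigma_a = sigma_f' * (2Nf)^b
2Nf = (sigma_a/sigma_f')^(1/b)
2Nf = (476/906)^(1/-0.096)
2Nf = 815.98023
Nf = 408


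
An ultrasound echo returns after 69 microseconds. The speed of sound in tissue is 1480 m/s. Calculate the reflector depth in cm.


depth = c * t / 2
t = 69 us = 6.9000e-05 s
depth = 1480 * 6.9000e-05 / 2
depth = 0.05106 m = 5.106 cm


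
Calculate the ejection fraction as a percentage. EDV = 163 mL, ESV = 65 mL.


SV = EDV - ESV = 163 - 65 = 98 mL
EF = SV/EDV * 100 = 98/163 * 100
EF = 60.12%


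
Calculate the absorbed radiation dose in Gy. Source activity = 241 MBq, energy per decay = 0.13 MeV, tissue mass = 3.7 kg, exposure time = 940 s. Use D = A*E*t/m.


A = 241 MBq = 2.4100e+08 Bq
E = 0.13 MeV = 2.0826e-14 J
D = A*E*t/m = 2.4100e+08*2.0826e-14*940/3.7
D = 0.001275 Gy


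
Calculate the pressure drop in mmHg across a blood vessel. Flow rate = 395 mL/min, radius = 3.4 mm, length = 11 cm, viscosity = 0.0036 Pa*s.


dP = 8*mu*L*Q / (pi*r^4)
Q = 395 mL/min = 6.58333e-06 m^3/s
dP = 49.6781 Pa = 49.6781 / 133.322 mmHg = 0.3726 mmHg


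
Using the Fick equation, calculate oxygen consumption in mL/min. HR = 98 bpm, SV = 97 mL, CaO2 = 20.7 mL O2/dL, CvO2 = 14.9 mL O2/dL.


CO = HR*SV = 98*97/1000 = 9.506 L/min
a-v O2 diff = 20.7 - 14.9 = 5.8 mL/dL
VO2 = CO * (CaO2-CvO2) * 10 dL/L
VO2 = 9.506 * 5.8 * 10
VO2 = 551.3 mL/min


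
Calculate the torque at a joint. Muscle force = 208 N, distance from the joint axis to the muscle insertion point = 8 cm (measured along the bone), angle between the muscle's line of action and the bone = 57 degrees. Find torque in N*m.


Torque = F * d * sin(theta)   (moment arm = d*sin(theta))
d = 8 cm = 0.08 m
Torque = 208 * 0.08 * sin(57)
Torque = 13.96 N*m


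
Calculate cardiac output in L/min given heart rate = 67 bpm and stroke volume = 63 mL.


CO = HR * SV
CO = 67 * 63 / 1000
CO = 4.221 L/min


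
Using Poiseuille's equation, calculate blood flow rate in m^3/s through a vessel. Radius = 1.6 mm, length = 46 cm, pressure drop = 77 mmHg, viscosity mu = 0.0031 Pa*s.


Q = pi*r^4*dP / (8*mu*L)
r = 0.0016 m, L = 0.46 m
dP = 77 mmHg = 10265.794 Pa
Q = 1.8527e-05 m^3/s


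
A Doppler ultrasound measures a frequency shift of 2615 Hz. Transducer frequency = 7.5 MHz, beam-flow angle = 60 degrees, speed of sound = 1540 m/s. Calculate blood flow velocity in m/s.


v = fd * c / (2 * f0 * cos(theta))
v = 2615 * 1540 / (2 * 7.5000e+06 * cos(60))
v = 0.5369 m/s


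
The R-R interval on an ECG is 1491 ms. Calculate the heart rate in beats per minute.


HR = 60 / RR_interval(s)
RR = 1491 ms = 1.491 s
HR = 60 / 1.491 = 40.24 bpm


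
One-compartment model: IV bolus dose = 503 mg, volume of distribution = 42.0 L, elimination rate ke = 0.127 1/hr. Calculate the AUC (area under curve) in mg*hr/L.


C0 = Dose/Vd = 503/42.0 = 11.9762 mg/L
AUC = C0/ke = 11.9762/0.127
AUC = 94.3 mg*hr/L


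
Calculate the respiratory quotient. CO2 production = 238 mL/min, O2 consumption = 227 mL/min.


RQ = VCO2 / VO2
RQ = 238 / 227
RQ = 1.048


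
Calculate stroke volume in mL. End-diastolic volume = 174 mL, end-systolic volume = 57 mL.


SV = EDV - ESV
SV = 174 - 57
SV = 117 mL


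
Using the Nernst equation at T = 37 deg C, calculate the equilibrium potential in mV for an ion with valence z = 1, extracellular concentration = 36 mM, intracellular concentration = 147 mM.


E = (RT/(zF)) * ln(C_out/C_in)
T = 37 + 273.15 = 310.15 K
E = (8.314 * 310.15 / (1 * 96485)) * ln(36/147)
E = -37.6 mV


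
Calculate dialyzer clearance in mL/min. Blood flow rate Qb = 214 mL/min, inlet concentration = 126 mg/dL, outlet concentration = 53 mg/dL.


K = Qb * (Cb_in - Cb_out) / Cb_in
K = 214 * (126 - 53) / 126
K = 124 mL/min


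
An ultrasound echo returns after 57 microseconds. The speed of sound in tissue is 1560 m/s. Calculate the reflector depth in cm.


depth = c * t / 2
t = 57 us = 5.7000e-05 s
depth = 1560 * 5.7000e-05 / 2
depth = 0.04446 m = 4.446 cm


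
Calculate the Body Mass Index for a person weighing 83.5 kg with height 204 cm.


BMI = weight / height^2
height = 204 cm = 2.04 m
BMI = 83.5 / 2.04^2
BMI = 20.06 kg/m^2


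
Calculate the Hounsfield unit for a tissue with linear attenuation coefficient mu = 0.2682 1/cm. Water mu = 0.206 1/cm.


HU = ((mu_tissue - mu_water) / mu_water) * 1000
HU = ((0.2682 - 0.206) / 0.206) * 1000
HU = 301.9


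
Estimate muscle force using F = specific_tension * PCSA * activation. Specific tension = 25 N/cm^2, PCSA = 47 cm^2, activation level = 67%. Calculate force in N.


F = sigma * PCSA * activation
F = 25 * 47 * 0.67
F = 787.2 N


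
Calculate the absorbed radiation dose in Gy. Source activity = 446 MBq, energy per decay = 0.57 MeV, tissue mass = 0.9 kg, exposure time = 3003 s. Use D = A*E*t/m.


A = 446 MBq = 4.4600e+08 Bq
E = 0.57 MeV = 9.1314e-14 J
D = A*E*t/m = 4.4600e+08*9.1314e-14*3003/0.9
D = 0.1359 Gy


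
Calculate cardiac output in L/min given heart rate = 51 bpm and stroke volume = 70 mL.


CO = HR * SV
CO = 51 * 70 / 1000
CO = 3.57 L/min


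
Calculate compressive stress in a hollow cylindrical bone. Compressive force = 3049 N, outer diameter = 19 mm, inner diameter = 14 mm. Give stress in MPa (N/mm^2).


A = pi*(r_o^2 - r_i^2)
r_o = 9.5 mm, r_i = 7 mm
A = 129.591 mm^2
sigma = F/A = 3049 / 129.591
sigma = 23.53 MPa


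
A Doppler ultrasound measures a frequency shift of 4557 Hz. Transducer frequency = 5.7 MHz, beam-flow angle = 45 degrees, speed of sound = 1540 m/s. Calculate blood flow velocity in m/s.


v = fd * c / (2 * f0 * cos(theta))
v = 4557 * 1540 / (2 * 5.7000e+06 * cos(45))
v = 0.8706 m/s


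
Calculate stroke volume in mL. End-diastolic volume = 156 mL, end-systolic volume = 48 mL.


SV = EDV - ESV
SV = 156 - 48
SV = 108 mL


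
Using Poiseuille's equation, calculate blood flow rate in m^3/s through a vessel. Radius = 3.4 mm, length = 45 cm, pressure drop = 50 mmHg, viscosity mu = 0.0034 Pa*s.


Q = pi*r^4*dP / (8*mu*L)
r = 0.0034 m, L = 0.45 m
dP = 50 mmHg = 6666.1 Pa
Q = 2.2864e-04 m^3/s


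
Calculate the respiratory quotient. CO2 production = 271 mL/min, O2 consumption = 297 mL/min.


RQ = VCO2 / VO2
RQ = 271 / 297
RQ = 0.9125


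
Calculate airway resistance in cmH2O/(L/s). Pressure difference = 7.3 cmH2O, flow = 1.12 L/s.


R = dP / flow
R = 7.3 / 1.12
R = 6.518 cmH2O/(L/s)


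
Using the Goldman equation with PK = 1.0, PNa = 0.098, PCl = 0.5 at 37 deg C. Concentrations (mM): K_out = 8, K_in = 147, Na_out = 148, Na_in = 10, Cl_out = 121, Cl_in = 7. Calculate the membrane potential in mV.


Vm = (RT/F)*ln((PK*Ko + PNa*Nao + PCl*Cli)/(PK*Ki + PNa*Nai + PCl*Clo))
Numer = 26.004, Denom = 208.48
Vm = -55.63 mV


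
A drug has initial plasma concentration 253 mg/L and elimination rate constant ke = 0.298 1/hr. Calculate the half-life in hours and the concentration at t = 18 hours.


t_half = ln(2) / ke = 0.693147 / 0.298 = 2.326 hr
C(t) = C0 * exp(-ke*t) = 253 * exp(-0.298*18)
C(18) = 1.185 mg/L


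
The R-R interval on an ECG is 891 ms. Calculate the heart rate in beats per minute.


HR = 60 / RR_interval(s)
RR = 891 ms = 0.891 s
HR = 60 / 0.891 = 67.34 bpm


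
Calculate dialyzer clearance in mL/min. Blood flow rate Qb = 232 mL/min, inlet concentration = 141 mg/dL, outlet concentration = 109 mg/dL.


K = Qb * (Cb_in - Cb_out) / Cb_in
K = 232 * (141 - 109) / 141
K = 52.65 mL/min


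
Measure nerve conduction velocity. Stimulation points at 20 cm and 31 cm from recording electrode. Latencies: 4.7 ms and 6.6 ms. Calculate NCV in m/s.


Distance = (31 - 20) / 100 = 0.11 m
dt = (6.6 - 4.7) / 1000 = 0.0019 s
NCV = dist / dt = 57.89 m/s


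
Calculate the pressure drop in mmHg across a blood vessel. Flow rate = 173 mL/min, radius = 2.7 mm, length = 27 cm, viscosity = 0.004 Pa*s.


dP = 8*mu*L*Q / (pi*r^4)
Q = 173 mL/min = 2.88333e-06 m^3/s
dP = 149.212 Pa = 149.212 / 133.322 mmHg = 1.119 mmHg


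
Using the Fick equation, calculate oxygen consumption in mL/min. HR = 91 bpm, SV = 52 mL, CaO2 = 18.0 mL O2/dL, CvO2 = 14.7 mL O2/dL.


CO = HR*SV = 91*52/1000 = 4.732 L/min
a-v O2 diff = 18.0 - 14.7 = 3.3 mL/dL
VO2 = CO * (CaO2-CvO2) * 10 dL/L
VO2 = 4.732 * 3.3 * 10
VO2 = 156.2 mL/min


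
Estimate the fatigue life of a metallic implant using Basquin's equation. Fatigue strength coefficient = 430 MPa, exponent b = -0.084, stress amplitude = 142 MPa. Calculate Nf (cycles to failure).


sigma_a = sigma_f' * (2Nf)^b
2Nf = (sigma_a/sigma_f')^(1/b)
2Nf = (142/430)^(1/-0.084)
2Nf = 534976.44
Nf = 2.675e+05


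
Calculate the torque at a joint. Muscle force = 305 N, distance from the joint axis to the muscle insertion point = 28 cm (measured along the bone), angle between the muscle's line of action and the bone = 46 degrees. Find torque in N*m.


Torque = F * d * sin(theta)   (moment arm = d*sin(theta))
d = 28 cm = 0.28 m
Torque = 305 * 0.28 * sin(46)
Torque = 61.43 N*m


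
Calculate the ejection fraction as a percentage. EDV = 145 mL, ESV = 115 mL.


SV = EDV - ESV = 145 - 115 = 30 mL
EF = SV/EDV * 100 = 30/145 * 100
EF = 20.69%


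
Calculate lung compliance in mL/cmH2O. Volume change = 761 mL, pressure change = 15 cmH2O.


C = dV / dP
C = 761 / 15
C = 50.73 mL/cmH2O


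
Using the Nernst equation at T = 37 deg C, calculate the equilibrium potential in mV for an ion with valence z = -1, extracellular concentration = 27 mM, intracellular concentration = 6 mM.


E = (RT/(zF)) * ln(C_out/C_in)
T = 37 + 273.15 = 310.15 K
E = (8.314 * 310.15 / (-1 * 96485)) * ln(27/6)
E = -40.2 mV


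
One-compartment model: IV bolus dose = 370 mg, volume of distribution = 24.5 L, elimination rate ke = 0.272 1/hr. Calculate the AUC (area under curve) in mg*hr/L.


C0 = Dose/Vd = 370/24.5 = 15.102 mg/L
AUC = C0/ke = 15.102/0.272
AUC = 55.52 mg*hr/L


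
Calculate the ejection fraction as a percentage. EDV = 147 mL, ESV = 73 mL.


SV = EDV - ESV = 147 - 73 = 74 mL
EF = SV/EDV * 100 = 74/147 * 100
EF = 50.34%


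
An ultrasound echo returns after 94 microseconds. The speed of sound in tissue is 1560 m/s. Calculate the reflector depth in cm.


depth = c * t / 2
t = 94 us = 9.4000e-05 s
depth = 1560 * 9.4000e-05 / 2
depth = 0.07332 m = 7.332 cm


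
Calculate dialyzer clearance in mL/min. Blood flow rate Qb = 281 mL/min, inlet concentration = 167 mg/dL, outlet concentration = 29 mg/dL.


K = Qb * (Cb_in - Cb_out) / Cb_in
K = 281 * (167 - 29) / 167
K = 232.2 mL/min


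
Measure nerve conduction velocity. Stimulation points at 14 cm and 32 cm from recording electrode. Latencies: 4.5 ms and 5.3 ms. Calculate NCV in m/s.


Distance = (32 - 14) / 100 = 0.18 m
dt = (5.3 - 4.5) / 1000 = 8.0000e-04 s
NCV = dist / dt = 225 m/s


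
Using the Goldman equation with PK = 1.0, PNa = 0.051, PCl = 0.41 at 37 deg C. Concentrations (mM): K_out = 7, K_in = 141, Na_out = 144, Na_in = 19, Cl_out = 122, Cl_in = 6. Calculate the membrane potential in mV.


Vm = (RT/F)*ln((PK*Ko + PNa*Nao + PCl*Cli)/(PK*Ki + PNa*Nai + PCl*Clo))
Numer = 16.804, Denom = 191.989
Vm = -65.1 mV


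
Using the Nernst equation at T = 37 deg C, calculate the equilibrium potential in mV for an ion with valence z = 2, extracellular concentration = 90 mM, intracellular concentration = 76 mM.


E = (RT/(zF)) * ln(C_out/C_in)
T = 37 + 273.15 = 310.15 K
E = (8.314 * 310.15 / (2 * 96485)) * ln(90/76)
E = 2.259 mV


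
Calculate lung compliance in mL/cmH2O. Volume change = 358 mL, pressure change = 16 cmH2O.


C = dV / dP
C = 358 / 16
C = 22.38 mL/cmH2O


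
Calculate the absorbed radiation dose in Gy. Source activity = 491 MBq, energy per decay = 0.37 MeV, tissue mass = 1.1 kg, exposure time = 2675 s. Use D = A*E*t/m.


A = 491 MBq = 4.9100e+08 Bq
E = 0.37 MeV = 5.9274e-14 J
D = A*E*t/m = 4.9100e+08*5.9274e-14*2675/1.1
D = 0.07077 Gy


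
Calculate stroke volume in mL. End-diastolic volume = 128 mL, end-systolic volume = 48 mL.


SV = EDV - ESV
SV = 128 - 48
SV = 80 mL


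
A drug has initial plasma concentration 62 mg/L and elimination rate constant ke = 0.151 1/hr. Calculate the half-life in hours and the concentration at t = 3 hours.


t_half = ln(2) / ke = 0.693147 / 0.151 = 4.59 hr
C(t) = C0 * exp(-ke*t) = 62 * exp(-0.151*3)
C(3) = 39.41 mg/L


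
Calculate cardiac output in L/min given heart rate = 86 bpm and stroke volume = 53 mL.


CO = HR * SV
CO = 86 * 53 / 1000
CO = 4.558 L/min


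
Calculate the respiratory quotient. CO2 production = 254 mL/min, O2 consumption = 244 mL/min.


RQ = VCO2 / VO2
RQ = 254 / 244
RQ = 1.041


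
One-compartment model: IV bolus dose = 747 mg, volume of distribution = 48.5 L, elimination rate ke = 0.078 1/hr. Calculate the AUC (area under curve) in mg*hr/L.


C0 = Dose/Vd = 747/48.5 = 15.4021 mg/L
AUC = C0/ke = 15.4021/0.078
AUC = 197.5 mg*hr/L


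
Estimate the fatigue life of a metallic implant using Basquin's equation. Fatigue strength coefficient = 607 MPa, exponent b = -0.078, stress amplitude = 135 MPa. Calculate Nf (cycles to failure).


sigma_a = sigma_f' * (2Nf)^b
2Nf = (sigma_a/sigma_f')^(1/b)
2Nf = (135/607)^(1/-0.078)
2Nf = 2.3438775e+08
Nf = 1.1719e+08


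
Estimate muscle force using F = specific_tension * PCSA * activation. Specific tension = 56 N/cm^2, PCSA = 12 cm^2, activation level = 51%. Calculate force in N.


F = sigma * PCSA * activation
F = 56 * 12 * 0.51
F = 342.7 N


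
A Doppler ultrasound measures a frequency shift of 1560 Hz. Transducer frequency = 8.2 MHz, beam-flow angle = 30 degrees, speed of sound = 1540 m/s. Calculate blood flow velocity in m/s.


v = fd * c / (2 * f0 * cos(theta))
v = 1560 * 1540 / (2 * 8.2000e+06 * cos(30))
v = 0.1691 m/s


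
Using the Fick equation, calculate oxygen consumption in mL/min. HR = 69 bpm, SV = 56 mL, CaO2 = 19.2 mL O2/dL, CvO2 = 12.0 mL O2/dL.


CO = HR*SV = 69*56/1000 = 3.864 L/min
a-v O2 diff = 19.2 - 12.0 = 7.2 mL/dL
VO2 = CO * (CaO2-CvO2) * 10 dL/L
VO2 = 3.864 * 7.2 * 10
VO2 = 278.2 mL/min


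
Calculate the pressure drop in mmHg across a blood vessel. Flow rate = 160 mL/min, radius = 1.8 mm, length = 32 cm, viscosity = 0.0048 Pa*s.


dP = 8*mu*L*Q / (pi*r^4)
Q = 160 mL/min = 2.66667e-06 m^3/s
dP = 993.598 Pa = 993.598 / 133.322 mmHg = 7.453 mmHg


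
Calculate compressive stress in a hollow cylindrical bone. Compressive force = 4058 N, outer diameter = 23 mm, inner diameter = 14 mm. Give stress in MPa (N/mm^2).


A = pi*(r_o^2 - r_i^2)
r_o = 11.5 mm, r_i = 7 mm
A = 261.538 mm^2
sigma = F/A = 4058 / 261.538
sigma = 15.52 MPa


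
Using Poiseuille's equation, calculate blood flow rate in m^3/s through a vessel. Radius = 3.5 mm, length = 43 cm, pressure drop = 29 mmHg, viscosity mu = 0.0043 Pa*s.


Q = pi*r^4*dP / (8*mu*L)
r = 0.0035 m, L = 0.43 m
dP = 29 mmHg = 3866.338 Pa
Q = 1.2322e-04 m^3/s


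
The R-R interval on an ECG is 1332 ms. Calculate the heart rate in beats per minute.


HR = 60 / RR_interval(s)
RR = 1332 ms = 1.332 s
HR = 60 / 1.332 = 45.05 bpm


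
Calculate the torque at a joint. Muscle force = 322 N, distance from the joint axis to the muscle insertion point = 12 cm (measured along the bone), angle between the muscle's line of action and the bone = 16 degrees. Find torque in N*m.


Torque = F * d * sin(theta)   (moment arm = d*sin(theta))
d = 12 cm = 0.12 m
Torque = 322 * 0.12 * sin(16)
Torque = 10.65 N*m


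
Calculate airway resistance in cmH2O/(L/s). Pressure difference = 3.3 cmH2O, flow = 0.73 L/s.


R = dP / flow
R = 3.3 / 0.73
R = 4.521 cmH2O/(L/s)


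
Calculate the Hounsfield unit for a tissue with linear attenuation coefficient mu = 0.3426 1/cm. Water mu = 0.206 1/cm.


HU = ((mu_tissue - mu_water) / mu_water) * 1000
HU = ((0.3426 - 0.206) / 0.206) * 1000
HU = 663.1


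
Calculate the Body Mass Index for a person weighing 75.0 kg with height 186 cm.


BMI = weight / height^2
height = 186 cm = 1.86 m
BMI = 75.0 / 1.86^2
BMI = 21.68 kg/m^2


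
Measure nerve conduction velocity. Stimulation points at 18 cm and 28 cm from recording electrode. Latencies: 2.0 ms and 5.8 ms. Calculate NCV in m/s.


Distance = (28 - 18) / 100 = 0.1 m
dt = (5.8 - 2.0) / 1000 = 0.0038 s
NCV = dist / dt = 26.32 m/s


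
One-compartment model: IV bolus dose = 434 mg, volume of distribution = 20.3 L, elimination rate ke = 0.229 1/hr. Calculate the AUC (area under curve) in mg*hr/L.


C0 = Dose/Vd = 434/20.3 = 21.3793 mg/L
AUC = C0/ke = 21.3793/0.229
AUC = 93.36 mg*hr/L


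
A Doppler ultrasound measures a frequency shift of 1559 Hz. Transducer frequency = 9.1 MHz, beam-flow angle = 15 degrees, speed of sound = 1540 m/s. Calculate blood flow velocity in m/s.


v = fd * c / (2 * f0 * cos(theta))
v = 1559 * 1540 / (2 * 9.1000e+06 * cos(15))
v = 0.1366 m/s


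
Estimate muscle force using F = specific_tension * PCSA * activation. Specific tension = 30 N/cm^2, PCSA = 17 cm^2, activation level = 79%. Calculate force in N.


F = sigma * PCSA * activation
F = 30 * 17 * 0.79
F = 402.9 N


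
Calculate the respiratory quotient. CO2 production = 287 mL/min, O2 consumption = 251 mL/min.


RQ = VCO2 / VO2
RQ = 287 / 251
RQ = 1.143


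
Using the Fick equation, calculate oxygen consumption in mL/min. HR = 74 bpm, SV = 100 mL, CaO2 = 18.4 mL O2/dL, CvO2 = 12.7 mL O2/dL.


CO = HR*SV = 74*100/1000 = 7.4 L/min
a-v O2 diff = 18.4 - 12.7 = 5.7 mL/dL
VO2 = CO * (CaO2-CvO2) * 10 dL/L
VO2 = 7.4 * 5.7 * 10
VO2 = 421.8 mL/min


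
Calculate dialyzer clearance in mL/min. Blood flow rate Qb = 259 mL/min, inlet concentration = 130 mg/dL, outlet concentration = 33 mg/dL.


K = Qb * (Cb_in - Cb_out) / Cb_in
K = 259 * (130 - 33) / 130
K = 193.3 mL/min


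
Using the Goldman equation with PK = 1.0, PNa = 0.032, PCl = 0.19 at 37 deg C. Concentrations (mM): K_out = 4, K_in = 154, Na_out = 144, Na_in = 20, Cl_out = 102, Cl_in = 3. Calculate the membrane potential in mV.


Vm = (RT/F)*ln((PK*Ko + PNa*Nao + PCl*Cli)/(PK*Ki + PNa*Nai + PCl*Clo))
Numer = 9.178, Denom = 174.02
Vm = -78.64 mV


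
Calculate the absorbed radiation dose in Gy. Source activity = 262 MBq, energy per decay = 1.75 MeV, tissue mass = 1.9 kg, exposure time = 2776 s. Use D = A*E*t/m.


A = 262 MBq = 2.6200e+08 Bq
E = 1.75 MeV = 2.8035e-13 J
D = A*E*t/m = 2.6200e+08*2.8035e-13*2776/1.9
D = 0.1073 Gy


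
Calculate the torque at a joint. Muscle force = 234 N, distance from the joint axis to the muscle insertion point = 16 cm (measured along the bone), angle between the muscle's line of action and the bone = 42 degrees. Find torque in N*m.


Torque = F * d * sin(theta)   (moment arm = d*sin(theta))
d = 16 cm = 0.16 m
Torque = 234 * 0.16 * sin(42)
Torque = 25.05 N*m


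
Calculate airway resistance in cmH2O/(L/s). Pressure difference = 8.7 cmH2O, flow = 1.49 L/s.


R = dP / flow
R = 8.7 / 1.49
R = 5.839 cmH2O/(L/s)


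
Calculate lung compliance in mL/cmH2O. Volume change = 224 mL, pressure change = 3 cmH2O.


C = dV / dP
C = 224 / 3
C = 74.67 mL/cmH2O


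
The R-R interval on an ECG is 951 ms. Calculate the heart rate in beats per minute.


HR = 60 / RR_interval(s)
RR = 951 ms = 0.951 s
HR = 60 / 0.951 = 63.09 bpm


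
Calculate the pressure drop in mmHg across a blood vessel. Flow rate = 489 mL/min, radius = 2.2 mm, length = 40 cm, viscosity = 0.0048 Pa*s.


dP = 8*mu*L*Q / (pi*r^4)
Q = 489 mL/min = 8.15e-06 m^3/s
dP = 1701.02 Pa = 1701.02 / 133.322 mmHg = 12.76 mmHg


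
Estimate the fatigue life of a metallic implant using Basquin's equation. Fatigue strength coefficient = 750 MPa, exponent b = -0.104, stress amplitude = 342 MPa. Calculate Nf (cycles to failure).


sigma_a = sigma_f' * (2Nf)^b
2Nf = (sigma_a/sigma_f')^(1/b)
2Nf = (342/750)^(1/-0.104)
2Nf = 1901.8848
Nf = 950.9


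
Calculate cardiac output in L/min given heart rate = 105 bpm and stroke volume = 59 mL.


CO = HR * SV
CO = 105 * 59 / 1000
CO = 6.195 L/min


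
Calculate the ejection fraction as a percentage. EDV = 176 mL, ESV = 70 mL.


SV = EDV - ESV = 176 - 70 = 106 mL
EF = SV/EDV * 100 = 106/176 * 100
EF = 60.23%


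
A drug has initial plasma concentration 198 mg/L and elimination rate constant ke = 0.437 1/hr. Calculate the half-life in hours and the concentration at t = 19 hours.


t_half = ln(2) / ke = 0.693147 / 0.437 = 1.586 hr
C(t) = C0 * exp(-ke*t) = 198 * exp(-0.437*19)
C(19) = 0.04906 mg/L


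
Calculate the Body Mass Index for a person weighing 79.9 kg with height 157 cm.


BMI = weight / height^2
height = 157 cm = 1.57 m
BMI = 79.9 / 1.57^2
BMI = 32.42 kg/m^2


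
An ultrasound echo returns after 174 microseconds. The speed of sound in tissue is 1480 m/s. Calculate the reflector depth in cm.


depth = c * t / 2
t = 174 us = 1.7400e-04 s
depth = 1480 * 1.7400e-04 / 2
depth = 0.12876 m = 12.876 cm


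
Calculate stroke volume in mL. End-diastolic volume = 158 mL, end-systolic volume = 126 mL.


SV = EDV - ESV
SV = 158 - 126
SV = 32 mL


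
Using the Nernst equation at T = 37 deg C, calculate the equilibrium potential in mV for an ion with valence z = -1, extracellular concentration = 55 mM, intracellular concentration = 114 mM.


E = (RT/(zF)) * ln(C_out/C_in)
T = 37 + 273.15 = 310.15 K
E = (8.314 * 310.15 / (-1 * 96485)) * ln(55/114)
E = 19.48 mV


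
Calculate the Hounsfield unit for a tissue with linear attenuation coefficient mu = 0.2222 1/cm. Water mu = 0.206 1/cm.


HU = ((mu_tissue - mu_water) / mu_water) * 1000
HU = ((0.2222 - 0.206) / 0.206) * 1000
HU = 78.64


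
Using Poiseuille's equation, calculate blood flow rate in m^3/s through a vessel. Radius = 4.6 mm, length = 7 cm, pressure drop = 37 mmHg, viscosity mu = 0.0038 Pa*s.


Q = pi*r^4*dP / (8*mu*L)
r = 0.0046 m, L = 0.07 m
dP = 37 mmHg = 4932.914 Pa
Q = 0.003261 m^3/s


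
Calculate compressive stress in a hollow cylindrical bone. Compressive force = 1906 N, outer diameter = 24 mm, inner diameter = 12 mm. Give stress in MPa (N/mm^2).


A = pi*(r_o^2 - r_i^2)
r_o = 12 mm, r_i = 6 mm
A = 339.292 mm^2
sigma = F/A = 1906 / 339.292
sigma = 5.618 MPa


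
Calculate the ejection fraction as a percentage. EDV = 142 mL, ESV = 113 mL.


SV = EDV - ESV = 142 - 113 = 29 mL
EF = SV/EDV * 100 = 29/142 * 100
EF = 20.42%


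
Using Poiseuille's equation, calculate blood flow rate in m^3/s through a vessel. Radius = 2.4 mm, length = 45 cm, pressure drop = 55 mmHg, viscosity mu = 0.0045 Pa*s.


Q = pi*r^4*dP / (8*mu*L)
r = 0.0024 m, L = 0.45 m
dP = 55 mmHg = 7332.71 Pa
Q = 4.7179e-05 m^3/s


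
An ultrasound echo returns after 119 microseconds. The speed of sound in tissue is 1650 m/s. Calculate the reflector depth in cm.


depth = c * t / 2
t = 119 us = 1.1900e-04 s
depth = 1650 * 1.1900e-04 / 2
depth = 0.098175 m = 9.8175 cm


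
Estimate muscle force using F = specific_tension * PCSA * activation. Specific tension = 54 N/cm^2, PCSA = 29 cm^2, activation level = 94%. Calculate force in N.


F = sigma * PCSA * activation
F = 54 * 29 * 0.94
F = 1472 N


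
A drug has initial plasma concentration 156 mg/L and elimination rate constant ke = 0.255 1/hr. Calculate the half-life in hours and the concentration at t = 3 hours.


t_half = ln(2) / ke = 0.693147 / 0.255 = 2.718 hr
C(t) = C0 * exp(-ke*t) = 156 * exp(-0.255*3)
C(3) = 72.59 mg/L


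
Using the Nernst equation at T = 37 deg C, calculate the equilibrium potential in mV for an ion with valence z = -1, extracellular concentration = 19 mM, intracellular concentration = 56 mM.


E = (RT/(zF)) * ln(C_out/C_in)
T = 37 + 273.15 = 310.15 K
E = (8.314 * 310.15 / (-1 * 96485)) * ln(19/56)
E = 28.89 mV


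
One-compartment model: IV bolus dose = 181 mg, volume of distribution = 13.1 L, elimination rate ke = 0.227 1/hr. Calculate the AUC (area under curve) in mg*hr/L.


C0 = Dose/Vd = 181/13.1 = 13.8168 mg/L
AUC = C0/ke = 13.8168/0.227
AUC = 60.87 mg*hr/L


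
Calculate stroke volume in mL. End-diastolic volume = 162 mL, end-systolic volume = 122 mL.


SV = EDV - ESV
SV = 162 - 122
SV = 40 mL


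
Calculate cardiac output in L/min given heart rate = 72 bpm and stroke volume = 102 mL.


CO = HR * SV
CO = 72 * 102 / 1000
CO = 7.344 L/min


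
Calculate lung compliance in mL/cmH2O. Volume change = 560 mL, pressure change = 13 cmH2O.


C = dV / dP
C = 560 / 13
C = 43.08 mL/cmH2O


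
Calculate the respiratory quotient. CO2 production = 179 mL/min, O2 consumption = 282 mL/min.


RQ = VCO2 / VO2
RQ = 179 / 282
RQ = 0.6348


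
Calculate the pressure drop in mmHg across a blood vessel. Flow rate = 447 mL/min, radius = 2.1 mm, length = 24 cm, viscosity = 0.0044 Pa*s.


dP = 8*mu*L*Q / (pi*r^4)
Q = 447 mL/min = 7.45e-06 m^3/s
dP = 1030.11 Pa = 1030.11 / 133.322 mmHg = 7.726 mmHg


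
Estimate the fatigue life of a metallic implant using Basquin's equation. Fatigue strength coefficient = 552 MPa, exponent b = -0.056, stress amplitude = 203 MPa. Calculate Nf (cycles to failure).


sigma_a = sigma_f' * (2Nf)^b
2Nf = (sigma_a/sigma_f')^(1/b)
2Nf = (203/552)^(1/-0.056)
2Nf = 57267922
Nf = 2.8634e+07


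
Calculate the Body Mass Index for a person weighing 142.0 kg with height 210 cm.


BMI = weight / height^2
height = 210 cm = 2.1 m
BMI = 142.0 / 2.1^2
BMI = 32.2 kg/m^2


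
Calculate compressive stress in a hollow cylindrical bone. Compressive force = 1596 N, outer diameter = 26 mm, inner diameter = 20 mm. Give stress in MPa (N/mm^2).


A = pi*(r_o^2 - r_i^2)
r_o = 13 mm, r_i = 10 mm
A = 216.77 mm^2
sigma = F/A = 1596 / 216.77
sigma = 7.363 MPa


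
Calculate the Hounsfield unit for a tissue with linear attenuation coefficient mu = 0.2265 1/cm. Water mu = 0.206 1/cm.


HU = ((mu_tissue - mu_water) / mu_water) * 1000
HU = ((0.2265 - 0.206) / 0.206) * 1000
HU = 99.51


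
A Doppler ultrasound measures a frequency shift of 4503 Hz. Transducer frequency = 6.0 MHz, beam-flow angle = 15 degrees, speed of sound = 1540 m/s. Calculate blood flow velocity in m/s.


v = fd * c / (2 * f0 * cos(theta))
v = 4503 * 1540 / (2 * 6.0000e+06 * cos(15))
v = 0.5983 m/s


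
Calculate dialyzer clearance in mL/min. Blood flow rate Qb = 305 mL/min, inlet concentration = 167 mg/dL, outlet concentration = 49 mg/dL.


K = Qb * (Cb_in - Cb_out) / Cb_in
K = 305 * (167 - 49) / 167
K = 215.5 mL/min


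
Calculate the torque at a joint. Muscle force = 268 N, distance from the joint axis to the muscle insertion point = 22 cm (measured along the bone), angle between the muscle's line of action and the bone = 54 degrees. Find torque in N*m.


Torque = F * d * sin(theta)   (moment arm = d*sin(theta))
d = 22 cm = 0.22 m
Torque = 268 * 0.22 * sin(54)
Torque = 47.7 N*m


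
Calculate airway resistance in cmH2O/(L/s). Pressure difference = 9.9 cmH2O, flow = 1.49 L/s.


R = dP / flow
R = 9.9 / 1.49
R = 6.644 cmH2O/(L/s)


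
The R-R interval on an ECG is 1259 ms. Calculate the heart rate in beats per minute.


HR = 60 / RR_interval(s)
RR = 1259 ms = 1.259 s
HR = 60 / 1.259 = 47.66 bpm


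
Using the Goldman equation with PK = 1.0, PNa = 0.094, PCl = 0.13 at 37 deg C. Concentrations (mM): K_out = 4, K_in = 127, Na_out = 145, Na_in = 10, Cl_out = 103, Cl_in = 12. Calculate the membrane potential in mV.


Vm = (RT/F)*ln((PK*Ko + PNa*Nao + PCl*Cli)/(PK*Ki + PNa*Nai + PCl*Clo))
Numer = 19.19, Denom = 141.33
Vm = -53.36 mV


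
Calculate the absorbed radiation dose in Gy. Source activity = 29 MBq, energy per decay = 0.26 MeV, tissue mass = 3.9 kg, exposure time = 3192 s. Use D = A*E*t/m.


A = 29 MBq = 2.9000e+07 Bq
E = 0.26 MeV = 4.1652e-14 J
D = A*E*t/m = 2.9000e+07*4.1652e-14*3192/3.9
D = 9.8863e-04 Gy


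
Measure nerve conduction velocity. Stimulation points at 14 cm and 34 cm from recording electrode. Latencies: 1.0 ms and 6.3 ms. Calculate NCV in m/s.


Distance = (34 - 14) / 100 = 0.2 m
dt = (6.3 - 1.0) / 1000 = 0.0053 s
NCV = dist / dt = 37.74 m/s


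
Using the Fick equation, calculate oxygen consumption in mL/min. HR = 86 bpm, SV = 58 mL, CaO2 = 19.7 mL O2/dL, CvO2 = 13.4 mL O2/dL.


CO = HR*SV = 86*58/1000 = 4.988 L/min
a-v O2 diff = 19.7 - 13.4 = 6.3 mL/dL
VO2 = CO * (CaO2-CvO2) * 10 dL/L
VO2 = 4.988 * 6.3 * 10
VO2 = 314.2 mL/min


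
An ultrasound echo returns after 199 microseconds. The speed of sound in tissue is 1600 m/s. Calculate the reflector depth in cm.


depth = c * t / 2
t = 199 us = 1.9900e-04 s
depth = 1600 * 1.9900e-04 / 2
depth = 0.1592 m = 15.92 cm


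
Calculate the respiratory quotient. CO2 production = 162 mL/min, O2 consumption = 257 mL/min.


RQ = VCO2 / VO2
RQ = 162 / 257
RQ = 0.6304


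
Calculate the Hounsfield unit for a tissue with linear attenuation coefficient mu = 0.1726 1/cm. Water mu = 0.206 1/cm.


HU = ((mu_tissue - mu_water) / mu_water) * 1000
HU = ((0.1726 - 0.206) / 0.206) * 1000
HU = -162.1


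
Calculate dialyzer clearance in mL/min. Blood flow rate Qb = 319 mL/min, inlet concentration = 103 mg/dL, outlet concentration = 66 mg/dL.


K = Qb * (Cb_in - Cb_out) / Cb_in
K = 319 * (103 - 66) / 103
K = 114.6 mL/min


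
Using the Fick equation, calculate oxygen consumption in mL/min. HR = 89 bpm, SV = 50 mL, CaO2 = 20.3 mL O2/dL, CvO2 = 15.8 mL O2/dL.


CO = HR*SV = 89*50/1000 = 4.45 L/min
a-v O2 diff = 20.3 - 15.8 = 4.5 mL/dL
VO2 = CO * (CaO2-CvO2) * 10 dL/L
VO2 = 4.45 * 4.5 * 10
VO2 = 200.3 mL/min


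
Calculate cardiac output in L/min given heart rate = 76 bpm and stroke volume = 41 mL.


CO = HR * SV
CO = 76 * 41 / 1000
CO = 3.116 L/min


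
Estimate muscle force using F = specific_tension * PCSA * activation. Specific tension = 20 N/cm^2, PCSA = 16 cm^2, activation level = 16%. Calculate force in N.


F = sigma * PCSA * activation
F = 20 * 16 * 0.16
F = 51.2 N


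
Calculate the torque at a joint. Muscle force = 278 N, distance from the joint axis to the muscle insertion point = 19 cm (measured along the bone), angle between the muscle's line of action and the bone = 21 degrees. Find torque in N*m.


Torque = F * d * sin(theta)   (moment arm = d*sin(theta))
d = 19 cm = 0.19 m
Torque = 278 * 0.19 * sin(21)
Torque = 18.93 N*m


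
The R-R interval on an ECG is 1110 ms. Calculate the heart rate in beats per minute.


HR = 60 / RR_interval(s)
RR = 1110 ms = 1.11 s
HR = 60 / 1.11 = 54.05 bpm


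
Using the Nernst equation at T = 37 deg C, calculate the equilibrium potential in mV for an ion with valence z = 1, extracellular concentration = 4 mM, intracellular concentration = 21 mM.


E = (RT/(zF)) * ln(C_out/C_in)
T = 37 + 273.15 = 310.15 K
E = (8.314 * 310.15 / (1 * 96485)) * ln(4/21)
E = -44.32 mV


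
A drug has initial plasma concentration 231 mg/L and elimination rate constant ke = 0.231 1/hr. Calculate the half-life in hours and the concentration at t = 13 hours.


t_half = ln(2) / ke = 0.693147 / 0.231 = 3.001 hr
C(t) = C0 * exp(-ke*t) = 231 * exp(-0.231*13)
C(13) = 11.47 mg/L


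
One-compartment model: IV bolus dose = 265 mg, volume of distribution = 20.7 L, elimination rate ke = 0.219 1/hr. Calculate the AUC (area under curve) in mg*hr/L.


C0 = Dose/Vd = 265/20.7 = 12.8019 mg/L
AUC = C0/ke = 12.8019/0.219
AUC = 58.46 mg*hr/L


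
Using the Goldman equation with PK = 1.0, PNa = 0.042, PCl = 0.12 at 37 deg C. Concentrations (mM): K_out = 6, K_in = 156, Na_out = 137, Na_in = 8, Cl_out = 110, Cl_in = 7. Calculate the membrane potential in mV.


Vm = (RT/F)*ln((PK*Ko + PNa*Nao + PCl*Cli)/(PK*Ki + PNa*Nai + PCl*Clo))
Numer = 12.594, Denom = 169.536
Vm = -69.48 mV


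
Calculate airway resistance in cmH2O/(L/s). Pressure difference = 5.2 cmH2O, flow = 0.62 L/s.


R = dP / flow
R = 5.2 / 0.62
R = 8.387 cmH2O/(L/s)


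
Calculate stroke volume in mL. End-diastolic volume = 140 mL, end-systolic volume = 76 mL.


SV = EDV - ESV
SV = 140 - 76
SV = 64 mL


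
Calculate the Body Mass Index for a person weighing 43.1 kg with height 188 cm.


BMI = weight / height^2
height = 188 cm = 1.88 m
BMI = 43.1 / 1.88^2
BMI = 12.19 kg/m^2


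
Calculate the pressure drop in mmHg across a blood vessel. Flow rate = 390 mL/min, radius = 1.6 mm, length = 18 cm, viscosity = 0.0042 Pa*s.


dP = 8*mu*L*Q / (pi*r^4)
Q = 390 mL/min = 6.5e-06 m^3/s
dP = 1909.39 Pa = 1909.39 / 133.322 mmHg = 14.32 mmHg


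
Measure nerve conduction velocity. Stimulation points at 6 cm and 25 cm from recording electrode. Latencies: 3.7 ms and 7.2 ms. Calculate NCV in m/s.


Distance = (25 - 6) / 100 = 0.19 m
dt = (7.2 - 3.7) / 1000 = 0.0035 s
NCV = dist / dt = 54.29 m/s


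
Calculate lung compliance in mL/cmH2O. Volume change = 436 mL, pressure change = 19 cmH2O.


C = dV / dP
C = 436 / 19
C = 22.95 mL/cmH2O


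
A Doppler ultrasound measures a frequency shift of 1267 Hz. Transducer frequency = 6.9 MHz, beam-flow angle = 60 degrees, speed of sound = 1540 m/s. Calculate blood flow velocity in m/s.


v = fd * c / (2 * f0 * cos(theta))
v = 1267 * 1540 / (2 * 6.9000e+06 * cos(60))
v = 0.2828 m/s


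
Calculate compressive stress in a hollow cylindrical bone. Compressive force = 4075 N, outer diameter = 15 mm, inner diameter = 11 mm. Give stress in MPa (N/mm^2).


A = pi*(r_o^2 - r_i^2)
r_o = 7.5 mm, r_i = 5.5 mm
A = 81.6814 mm^2
sigma = F/A = 4075 / 81.6814
sigma = 49.89 MPa


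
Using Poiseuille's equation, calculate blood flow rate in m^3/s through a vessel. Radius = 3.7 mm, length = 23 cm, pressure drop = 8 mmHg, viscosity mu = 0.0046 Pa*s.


Q = pi*r^4*dP / (8*mu*L)
r = 0.0037 m, L = 0.23 m
dP = 8 mmHg = 1066.576 Pa
Q = 7.4195e-05 m^3/s


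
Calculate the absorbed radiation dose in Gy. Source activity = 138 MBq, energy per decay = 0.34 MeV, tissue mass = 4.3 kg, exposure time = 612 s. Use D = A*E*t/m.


A = 138 MBq = 1.3800e+08 Bq
E = 0.34 MeV = 5.4468e-14 J
D = A*E*t/m = 1.3800e+08*5.4468e-14*612/4.3
D = 0.00107 Gy


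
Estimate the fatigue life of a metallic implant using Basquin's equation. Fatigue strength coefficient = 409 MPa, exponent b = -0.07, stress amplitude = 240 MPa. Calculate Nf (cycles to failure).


sigma_a = sigma_f' * (2Nf)^b
2Nf = (sigma_a/sigma_f')^(1/b)
2Nf = (240/409)^(1/-0.07)
2Nf = 2029.155
Nf = 1015


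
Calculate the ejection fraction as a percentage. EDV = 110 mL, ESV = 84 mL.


SV = EDV - ESV = 110 - 84 = 26 mL
EF = SV/EDV * 100 = 26/110 * 100
EF = 23.64%


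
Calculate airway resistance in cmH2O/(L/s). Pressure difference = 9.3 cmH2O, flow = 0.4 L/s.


R = dP / flow
R = 9.3 / 0.4
R = 23.25 cmH2O/(L/s)


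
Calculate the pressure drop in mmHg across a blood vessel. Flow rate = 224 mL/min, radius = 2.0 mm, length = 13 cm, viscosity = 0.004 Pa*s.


dP = 8*mu*L*Q / (pi*r^4)
Q = 224 mL/min = 3.73333e-06 m^3/s
dP = 308.973 Pa = 308.973 / 133.322 mmHg = 2.317 mmHg


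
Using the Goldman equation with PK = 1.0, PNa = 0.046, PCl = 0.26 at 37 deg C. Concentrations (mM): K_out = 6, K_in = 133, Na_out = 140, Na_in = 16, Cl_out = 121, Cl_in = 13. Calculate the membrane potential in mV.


Vm = (RT/F)*ln((PK*Ko + PNa*Nao + PCl*Cli)/(PK*Ki + PNa*Nai + PCl*Clo))
Numer = 15.82, Denom = 165.196
Vm = -62.69 mV


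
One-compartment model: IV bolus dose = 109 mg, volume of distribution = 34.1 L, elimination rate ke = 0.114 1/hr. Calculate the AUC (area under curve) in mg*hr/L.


C0 = Dose/Vd = 109/34.1 = 3.19648 mg/L
AUC = C0/ke = 3.19648/0.114
AUC = 28.04 mg*hr/L


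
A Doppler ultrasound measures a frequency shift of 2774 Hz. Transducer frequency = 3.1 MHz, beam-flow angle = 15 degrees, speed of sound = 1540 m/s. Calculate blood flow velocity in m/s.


v = fd * c / (2 * f0 * cos(theta))
v = 2774 * 1540 / (2 * 3.1000e+06 * cos(15))
v = 0.7133 m/s


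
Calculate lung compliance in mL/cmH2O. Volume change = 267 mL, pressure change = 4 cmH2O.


C = dV / dP
C = 267 / 4
C = 66.75 mL/cmH2O


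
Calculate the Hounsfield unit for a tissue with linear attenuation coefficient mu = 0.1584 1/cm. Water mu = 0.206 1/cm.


HU = ((mu_tissue - mu_water) / mu_water) * 1000
HU = ((0.1584 - 0.206) / 0.206) * 1000
HU = -231.1


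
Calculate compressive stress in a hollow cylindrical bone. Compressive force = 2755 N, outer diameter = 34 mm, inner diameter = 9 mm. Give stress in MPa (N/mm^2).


A = pi*(r_o^2 - r_i^2)
r_o = 17 mm, r_i = 4.5 mm
A = 844.303 mm^2
sigma = F/A = 2755 / 844.303
sigma = 3.263 MPa


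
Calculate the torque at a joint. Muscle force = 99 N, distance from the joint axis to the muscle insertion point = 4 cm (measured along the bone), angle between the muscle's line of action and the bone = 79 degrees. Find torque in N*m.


Torque = F * d * sin(theta)   (moment arm = d*sin(theta))
d = 4 cm = 0.04 m
Torque = 99 * 0.04 * sin(79)
Torque = 3.887 N*m


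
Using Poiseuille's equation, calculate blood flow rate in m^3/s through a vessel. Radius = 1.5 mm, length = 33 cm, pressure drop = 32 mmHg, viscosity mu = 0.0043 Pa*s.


Q = pi*r^4*dP / (8*mu*L)
r = 0.0015 m, L = 0.33 m
dP = 32 mmHg = 4266.304 Pa
Q = 5.9772e-06 m^3/s


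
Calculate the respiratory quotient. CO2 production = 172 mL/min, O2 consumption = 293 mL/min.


RQ = VCO2 / VO2
RQ = 172 / 293
RQ = 0.587


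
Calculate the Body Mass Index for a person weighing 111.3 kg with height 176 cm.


BMI = weight / height^2
height = 176 cm = 1.76 m
BMI = 111.3 / 1.76^2
BMI = 35.93 kg/m^2


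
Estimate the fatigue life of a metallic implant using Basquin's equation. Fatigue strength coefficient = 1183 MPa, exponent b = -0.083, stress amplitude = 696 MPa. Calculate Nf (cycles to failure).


sigma_a = sigma_f' * (2Nf)^b
2Nf = (sigma_a/sigma_f')^(1/b)
2Nf = (696/1183)^(1/-0.083)
2Nf = 596.49732
Nf = 298.2


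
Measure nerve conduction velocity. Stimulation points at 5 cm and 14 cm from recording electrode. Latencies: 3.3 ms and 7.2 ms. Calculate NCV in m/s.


Distance = (14 - 5) / 100 = 0.09 m
dt = (7.2 - 3.3) / 1000 = 0.0039 s
NCV = dist / dt = 23.08 m/s


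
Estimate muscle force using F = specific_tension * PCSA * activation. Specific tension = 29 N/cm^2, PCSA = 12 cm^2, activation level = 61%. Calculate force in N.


F = sigma * PCSA * activation
F = 29 * 12 * 0.61
F = 212.3 N


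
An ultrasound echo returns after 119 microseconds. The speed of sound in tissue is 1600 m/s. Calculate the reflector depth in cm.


depth = c * t / 2
t = 119 us = 1.1900e-04 s
depth = 1600 * 1.1900e-04 / 2
depth = 0.0952 m = 9.52 cm


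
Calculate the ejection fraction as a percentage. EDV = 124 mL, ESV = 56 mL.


SV = EDV - ESV = 124 - 56 = 68 mL
EF = SV/EDV * 100 = 68/124 * 100
EF = 54.84%


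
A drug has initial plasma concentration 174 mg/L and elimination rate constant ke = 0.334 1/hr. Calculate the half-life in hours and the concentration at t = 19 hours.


t_half = ln(2) / ke = 0.693147 / 0.334 = 2.075 hr
C(t) = C0 * exp(-ke*t) = 174 * exp(-0.334*19)
C(19) = 0.3052 mg/L


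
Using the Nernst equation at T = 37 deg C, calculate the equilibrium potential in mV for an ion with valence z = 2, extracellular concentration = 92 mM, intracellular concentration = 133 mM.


E = (RT/(zF)) * ln(C_out/C_in)
T = 37 + 273.15 = 310.15 K
E = (8.314 * 310.15 / (2 * 96485)) * ln(92/133)
E = -4.925 mV


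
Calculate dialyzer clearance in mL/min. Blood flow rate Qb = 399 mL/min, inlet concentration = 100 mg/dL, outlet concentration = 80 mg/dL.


K = Qb * (Cb_in - Cb_out) / Cb_in
K = 399 * (100 - 80) / 100
K = 79.8 mL/min
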